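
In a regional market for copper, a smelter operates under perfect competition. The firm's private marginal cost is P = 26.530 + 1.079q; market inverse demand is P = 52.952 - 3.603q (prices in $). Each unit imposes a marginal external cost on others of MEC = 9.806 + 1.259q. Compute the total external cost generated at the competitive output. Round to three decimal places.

$75.386

Market equilibrium (private): 26.530 + 1.079q = 52.952 - 3.603q → q_m = 5.6433.
Total external cost = ∫₀^{q_m} (9.806 + 1.259q) dq = 9.806×5.6433 + ½×1.259×5.6433² = 75.3858.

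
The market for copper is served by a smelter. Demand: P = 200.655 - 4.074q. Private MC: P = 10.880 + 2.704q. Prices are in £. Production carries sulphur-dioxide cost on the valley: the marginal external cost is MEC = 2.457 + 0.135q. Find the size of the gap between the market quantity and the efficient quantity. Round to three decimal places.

0.902 units

Market equilibrium (private): 10.880 + 2.704q = 200.655 - 4.074q → q_m = 27.9987.
Social marginal cost = private MC + MEC = 13.337 + 2.839q.
Set SMC = demand: 13.337 + 2.839q = 200.655 - 4.074q → q* = 27.0965.
Gap = |27.9987 − 27.0965| = 0.9022.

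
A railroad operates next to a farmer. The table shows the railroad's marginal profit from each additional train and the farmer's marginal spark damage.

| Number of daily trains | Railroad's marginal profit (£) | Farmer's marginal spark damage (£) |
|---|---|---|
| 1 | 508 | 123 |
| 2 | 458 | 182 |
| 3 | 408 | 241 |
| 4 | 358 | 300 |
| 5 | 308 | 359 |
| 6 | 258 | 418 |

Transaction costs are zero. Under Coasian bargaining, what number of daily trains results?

4

Bargaining reaches the level where marginal profit last exceeds marginal spark damage.
That holds through level 4 (358 ≥ 300) but not at 5 (308 < 359).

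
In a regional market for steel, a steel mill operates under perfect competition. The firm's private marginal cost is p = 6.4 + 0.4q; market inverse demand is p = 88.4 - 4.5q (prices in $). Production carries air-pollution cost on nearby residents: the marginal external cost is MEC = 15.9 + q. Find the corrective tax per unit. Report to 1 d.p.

Social marginal cost = private MC + MEC = 22.3 + 1.4q.
Set SMC = demand: 22.3 + 1.4q = 88.4 - 4.5q → q* = 11.2034.
The Pigouvian tax equals MEC at q*: 15.9 + 1.0×11.2034 = 27.1034.

tax = $27.1 per unit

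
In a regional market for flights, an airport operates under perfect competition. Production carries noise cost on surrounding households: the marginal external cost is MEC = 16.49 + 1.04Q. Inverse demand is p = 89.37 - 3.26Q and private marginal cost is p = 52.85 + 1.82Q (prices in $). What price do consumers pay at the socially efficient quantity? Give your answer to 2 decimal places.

P = $78.70

Social marginal cost = private MC + MEC = 69.34 + 2.86Q.
Set SMC = demand: 69.34 + 2.86Q = 89.37 - 3.26Q → Q* = 3.2729.
Consumer price on the demand curve at Q*: 89.37 − 3.26×3.2729 = 78.7003.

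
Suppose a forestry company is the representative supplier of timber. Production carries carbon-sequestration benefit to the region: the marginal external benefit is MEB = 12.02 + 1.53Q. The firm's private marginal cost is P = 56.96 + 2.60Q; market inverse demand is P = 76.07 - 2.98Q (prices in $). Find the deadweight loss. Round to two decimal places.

Market equilibrium (private): 56.96 + 2.60Q = 76.07 - 2.98Q → Q_m = 3.4247.
Social marginal cost = private MC − MEB = 44.94 + 1.07Q.
Set SMC = demand: 44.94 + 1.07Q = 76.07 - 2.98Q → Q* = 7.6864.
Height of the DWL triangle at Q_m is demand(Q_m) − SMC(Q_m) = MEB(Q_m) = 17.2598.
DWL = ½ × 4.2617 × 17.2598 = 36.7780.

DWL = $36.78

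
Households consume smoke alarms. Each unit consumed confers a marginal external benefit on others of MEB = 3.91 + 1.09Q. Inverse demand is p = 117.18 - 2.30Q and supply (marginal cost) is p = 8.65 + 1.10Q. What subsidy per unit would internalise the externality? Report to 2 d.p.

Social marginal benefit = demand + MEB = 121.09 - 1.21Q.
Set SMB = MC: 121.09 - 1.21Q = 8.65 + 1.10Q → Q* = 48.6753.
The Pigouvian subsidy equals MEB at Q*: 3.91 + 1.09×48.6753 = 56.9661.

subsidy = 56.97 per unit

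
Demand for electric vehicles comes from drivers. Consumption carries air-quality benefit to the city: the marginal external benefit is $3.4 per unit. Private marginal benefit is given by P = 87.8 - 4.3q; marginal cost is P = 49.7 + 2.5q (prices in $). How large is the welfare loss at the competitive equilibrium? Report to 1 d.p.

DWL = $0.9

Market equilibrium (private): 49.7 + 2.5q = 87.8 - 4.3q → q_m = 5.6029.
Social marginal benefit = demand + MEB = 91.2 - 4.3q.
Set SMB = MC: 91.2 - 4.3q = 49.7 + 2.5q → q* = 6.1029.
Height of the DWL triangle at q_m is SMB(q_m) − MC(q_m) = MEB(q_m) = 3.4000.
DWL = ½ × 0.5000 × 3.4000 = 0.8500.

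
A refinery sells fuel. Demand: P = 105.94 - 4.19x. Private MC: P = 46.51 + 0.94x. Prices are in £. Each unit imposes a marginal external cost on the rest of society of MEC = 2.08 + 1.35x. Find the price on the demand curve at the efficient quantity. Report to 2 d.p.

Social marginal cost = private MC + MEC = 48.59 + 2.29x.
Set SMC = demand: 48.59 + 2.29x = 105.94 - 4.19x → x* = 8.8503.
Consumer price on the demand curve at x*: 105.94 − 4.19×8.8503 = 68.8572.

P = £68.86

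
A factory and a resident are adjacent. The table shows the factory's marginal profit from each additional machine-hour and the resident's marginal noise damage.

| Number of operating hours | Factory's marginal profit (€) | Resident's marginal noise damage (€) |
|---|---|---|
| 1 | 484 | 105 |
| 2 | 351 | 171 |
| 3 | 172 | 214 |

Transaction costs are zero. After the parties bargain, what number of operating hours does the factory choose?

Bargaining reaches the level where marginal profit last exceeds marginal noise damage.
That holds through level 2 (351 ≥ 171) but not at 3 (172 < 214).

2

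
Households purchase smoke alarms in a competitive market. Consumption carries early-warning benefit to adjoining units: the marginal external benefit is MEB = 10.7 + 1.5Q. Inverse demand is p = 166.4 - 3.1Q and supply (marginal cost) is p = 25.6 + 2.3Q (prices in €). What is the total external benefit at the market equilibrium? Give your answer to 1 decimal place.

Market equilibrium (private): 25.6 + 2.3Q = 166.4 - 3.1Q → Q_m = 26.0741.
Total external benefit = ∫₀^{Q_m} (10.7 + 1.5Q) dQ = 10.7×26.0741 + ½×1.5×26.0741² = 788.8869.

€788.9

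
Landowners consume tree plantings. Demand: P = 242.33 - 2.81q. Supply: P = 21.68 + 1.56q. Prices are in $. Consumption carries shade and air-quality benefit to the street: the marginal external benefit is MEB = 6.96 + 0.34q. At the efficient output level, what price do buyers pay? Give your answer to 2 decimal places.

P = $83.62

Social marginal benefit = demand + MEB = 249.29 - 2.47q.
Set SMB = MC: 249.29 - 2.47q = 21.68 + 1.56q → q* = 56.4789.
Consumer price on the demand curve at q*: 242.33 − 2.81×56.4789 = 83.6243.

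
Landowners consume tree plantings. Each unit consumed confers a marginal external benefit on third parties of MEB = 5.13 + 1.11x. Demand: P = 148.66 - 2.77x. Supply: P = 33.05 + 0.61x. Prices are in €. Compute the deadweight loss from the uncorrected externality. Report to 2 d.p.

Market equilibrium (private): 33.05 + 0.61x = 148.66 - 2.77x → x_m = 34.2041.
Social marginal benefit = demand + MEB = 153.79 - 1.66x.
Set SMB = MC: 153.79 - 1.66x = 33.05 + 0.61x → x* = 53.1894.
Height of the DWL triangle at x_m is SMB(x_m) − MC(x_m) = MEB(x_m) = 43.0966.
DWL = ½ × 18.9853 × 43.0966 = 409.1009.

DWL = €409.10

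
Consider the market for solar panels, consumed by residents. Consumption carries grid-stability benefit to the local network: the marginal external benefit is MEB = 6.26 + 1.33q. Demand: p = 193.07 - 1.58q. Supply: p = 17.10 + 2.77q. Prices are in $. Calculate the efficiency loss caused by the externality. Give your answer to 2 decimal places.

Market equilibrium (private): 17.10 + 2.77q = 193.07 - 1.58q → q_m = 40.4529.
Social marginal benefit = demand + MEB = 199.33 - 0.25q.
Set SMB = MC: 199.33 - 0.25q = 17.10 + 2.77q → q* = 60.3411.
The welfare-loss triangle has base |q_m − q*| and height MEB(q_m) (the vertical gap between SMB and MC is zero at q* and MEB at q_m).
DWL = ½ × 19.8882 × 60.0623 = 597.2655.

DWL = $597.27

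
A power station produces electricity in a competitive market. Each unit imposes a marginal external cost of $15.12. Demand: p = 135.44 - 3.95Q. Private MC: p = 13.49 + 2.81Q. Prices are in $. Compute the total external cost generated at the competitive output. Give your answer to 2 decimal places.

Market equilibrium (private): 13.49 + 2.81Q = 135.44 - 3.95Q → Q_m = 18.0399.
Total external cost = MEC × Q_m = 15.12 × 18.0399 = 272.7633.

$272.76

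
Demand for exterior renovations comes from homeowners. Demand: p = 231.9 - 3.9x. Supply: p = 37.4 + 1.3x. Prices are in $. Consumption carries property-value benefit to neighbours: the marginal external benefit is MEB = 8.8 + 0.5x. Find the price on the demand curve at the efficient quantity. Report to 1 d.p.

P = $63.2

Social marginal benefit = demand + MEB = 240.7 - 3.4x.
Set SMB = MC: 240.7 - 3.4x = 37.4 + 1.3x → x* = 43.2553.
Consumer price on the demand curve at x*: 231.9 − 3.9×43.2553 = 63.2043.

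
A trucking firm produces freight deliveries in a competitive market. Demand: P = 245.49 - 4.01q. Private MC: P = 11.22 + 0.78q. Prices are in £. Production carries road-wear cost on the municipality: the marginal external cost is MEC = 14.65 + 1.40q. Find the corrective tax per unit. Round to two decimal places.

Social marginal cost = private MC + MEC = 25.87 + 2.18q.
Set SMC = demand: 25.87 + 2.18q = 245.49 - 4.01q → q* = 35.4798.
The Pigouvian tax equals MEC at q*: 14.65 + 1.40×35.4798 = 64.3217.

tax = £64.32 per unit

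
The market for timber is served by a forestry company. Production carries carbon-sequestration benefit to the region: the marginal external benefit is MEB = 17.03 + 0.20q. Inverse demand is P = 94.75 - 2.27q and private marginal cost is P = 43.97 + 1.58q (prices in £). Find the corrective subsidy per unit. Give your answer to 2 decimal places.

subsidy = £20.75 per unit

Social marginal cost = private MC − MEB = 26.94 + 1.38q.
Set SMC = demand: 26.94 + 1.38q = 94.75 - 2.27q → q* = 18.5781.
The Pigouvian subsidy equals MEB at q*: 17.03 + 0.20×18.5781 = 20.7456.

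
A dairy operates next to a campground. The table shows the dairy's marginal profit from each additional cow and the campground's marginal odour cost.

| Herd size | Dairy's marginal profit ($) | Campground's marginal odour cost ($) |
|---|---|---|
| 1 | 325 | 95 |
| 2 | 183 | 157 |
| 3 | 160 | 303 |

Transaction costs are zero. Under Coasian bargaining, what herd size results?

Bargaining reaches the level where marginal profit last exceeds marginal odour cost.
That holds through level 2 (183 ≥ 157) but not at 3 (160 < 303).

2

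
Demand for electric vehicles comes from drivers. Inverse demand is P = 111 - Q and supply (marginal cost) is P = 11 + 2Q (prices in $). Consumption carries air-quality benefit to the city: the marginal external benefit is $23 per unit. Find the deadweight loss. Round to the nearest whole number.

DWL = $88

Market equilibrium (private): 11 + 2Q = 111 - Q → Q_m = 33.3333.
Social marginal benefit = demand + MEB = 134 - Q.
Set SMB = MC: 134 - Q = 11 + 2Q → Q* = 41.0000.
Between Q* and Q_m the wedge SMB − MC runs linearly from 0 to MEB(Q_m), so the loss is a triangle.
DWL = ½ × 7.6667 × 23.0000 = 88.1671.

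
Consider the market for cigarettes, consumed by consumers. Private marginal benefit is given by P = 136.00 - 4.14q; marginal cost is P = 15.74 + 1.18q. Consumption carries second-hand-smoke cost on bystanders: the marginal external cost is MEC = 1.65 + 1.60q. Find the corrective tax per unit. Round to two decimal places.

tax = 29.07 per unit

Social marginal benefit = demand − MEC = 134.35 - 5.74q.
Set SMB = MC: 134.35 - 5.74q = 15.74 + 1.18q → q* = 17.1402.
The Pigouvian tax equals MEC at q*: 1.65 + 1.60×17.1402 = 29.0743.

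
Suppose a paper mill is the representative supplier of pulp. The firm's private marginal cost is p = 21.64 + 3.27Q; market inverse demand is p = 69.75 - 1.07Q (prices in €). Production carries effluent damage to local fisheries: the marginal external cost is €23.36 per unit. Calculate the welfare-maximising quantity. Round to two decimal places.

Q* = 5.70

Social marginal cost = private MC + MEC = 45.00 + 3.27Q.
Set SMC = demand: 45.00 + 3.27Q = 69.75 - 1.07Q → Q* = 5.7028.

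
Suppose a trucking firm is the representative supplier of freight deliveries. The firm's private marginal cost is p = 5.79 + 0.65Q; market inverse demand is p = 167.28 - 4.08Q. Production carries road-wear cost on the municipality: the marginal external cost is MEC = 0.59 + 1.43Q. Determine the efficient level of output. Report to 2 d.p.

Q* = 26.12

Social marginal cost = private MC + MEC = 6.38 + 2.08Q.
Set SMC = demand: 6.38 + 2.08Q = 167.28 - 4.08Q → Q* = 26.1201.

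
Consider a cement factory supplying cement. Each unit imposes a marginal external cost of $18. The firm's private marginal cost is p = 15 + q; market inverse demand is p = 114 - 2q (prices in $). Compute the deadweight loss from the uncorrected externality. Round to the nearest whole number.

DWL = $54

Market equilibrium (private): 15 + q = 114 - 2q → q_m = 33.0000.
Social marginal cost = private MC + MEC = 33 + q.
Set SMC = demand: 33 + q = 114 - 2q → q* = 27.0000.
The welfare-loss triangle has base |q_m − q*| and height MEC(q_m) (the vertical gap between SMC and demand is zero at q* and MEC at q_m).
DWL = ½ × 6.0000 × 18.0000 = 54.0000.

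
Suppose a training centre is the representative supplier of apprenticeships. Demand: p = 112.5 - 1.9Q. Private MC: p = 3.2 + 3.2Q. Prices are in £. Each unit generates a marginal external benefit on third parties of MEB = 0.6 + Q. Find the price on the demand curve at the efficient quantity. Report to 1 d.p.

P = £61.6

Social marginal cost = private MC − MEB = 2.6 + 2.2Q.
Set SMC = demand: 2.6 + 2.2Q = 112.5 - 1.9Q → Q* = 26.8049.
Consumer price on the demand curve at Q*: 112.5 − 1.9×26.8049 = 61.5707.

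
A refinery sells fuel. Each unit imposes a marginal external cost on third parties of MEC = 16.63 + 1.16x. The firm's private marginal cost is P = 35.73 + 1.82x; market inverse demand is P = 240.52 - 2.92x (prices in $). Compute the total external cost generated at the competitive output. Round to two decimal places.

$1801.14

Market equilibrium (private): 35.73 + 1.82x = 240.52 - 2.92x → x_m = 43.2046.
Total external cost = ∫₀^{x_m} (16.63 + 1.16x) dx = 16.63×43.2046 + ½×1.16×43.2046² = 1801.1422.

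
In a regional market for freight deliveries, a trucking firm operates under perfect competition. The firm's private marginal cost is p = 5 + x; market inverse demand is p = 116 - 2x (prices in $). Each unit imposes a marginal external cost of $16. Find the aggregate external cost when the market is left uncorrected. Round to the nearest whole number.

Market equilibrium (private): 5 + x = 116 - 2x → x_m = 37.0000.
Total external cost = MEC × x_m = 16 × 37.0000 = 592.0000.

$592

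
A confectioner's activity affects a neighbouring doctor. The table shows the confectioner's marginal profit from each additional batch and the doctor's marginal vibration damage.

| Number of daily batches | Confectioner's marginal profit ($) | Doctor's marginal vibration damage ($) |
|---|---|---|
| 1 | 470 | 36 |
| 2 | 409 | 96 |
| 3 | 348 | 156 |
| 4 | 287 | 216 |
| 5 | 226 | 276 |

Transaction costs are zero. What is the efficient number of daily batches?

Bargaining reaches the level where marginal profit last exceeds marginal vibration damage.
That holds through level 4 (287 ≥ 216) but not at 5 (226 < 276).

4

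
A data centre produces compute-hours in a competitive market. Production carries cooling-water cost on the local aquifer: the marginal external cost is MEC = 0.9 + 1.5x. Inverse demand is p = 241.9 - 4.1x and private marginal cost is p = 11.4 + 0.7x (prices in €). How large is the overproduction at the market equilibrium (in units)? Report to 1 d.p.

Market equilibrium (private): 11.4 + 0.7x = 241.9 - 4.1x → x_m = 48.0208.
Social marginal cost = private MC + MEC = 12.3 + 2.2x.
Set SMC = demand: 12.3 + 2.2x = 241.9 - 4.1x → x* = 36.4444.
Gap = |48.0208 − 36.4444| = 11.5764.

11.6 units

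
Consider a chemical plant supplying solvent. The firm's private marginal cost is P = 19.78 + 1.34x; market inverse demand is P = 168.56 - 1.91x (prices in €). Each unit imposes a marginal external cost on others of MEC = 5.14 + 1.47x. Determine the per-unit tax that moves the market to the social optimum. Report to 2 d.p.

Social marginal cost = private MC + MEC = 24.92 + 2.81x.
Set SMC = demand: 24.92 + 2.81x = 168.56 - 1.91x → x* = 30.4322.
The Pigouvian tax equals MEC at x*: 5.14 + 1.47×30.4322 = 49.8753.

tax = €49.88 per unit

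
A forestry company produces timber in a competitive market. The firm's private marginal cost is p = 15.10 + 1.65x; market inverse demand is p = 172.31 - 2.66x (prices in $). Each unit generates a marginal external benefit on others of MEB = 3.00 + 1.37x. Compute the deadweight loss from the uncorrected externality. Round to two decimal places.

Market equilibrium (private): 15.10 + 1.65x = 172.31 - 2.66x → x_m = 36.4756.
Social marginal cost = private MC − MEB = 12.10 + 0.28x.
Set SMC = demand: 12.10 + 0.28x = 172.31 - 2.66x → x* = 54.4932.
Between x* and x_m the wedge demand − SMC runs linearly from 0 to MEB(x_m), so the loss is a triangle.
DWL = ½ × 18.0176 × 52.9716 = 477.2106.

DWL = $477.21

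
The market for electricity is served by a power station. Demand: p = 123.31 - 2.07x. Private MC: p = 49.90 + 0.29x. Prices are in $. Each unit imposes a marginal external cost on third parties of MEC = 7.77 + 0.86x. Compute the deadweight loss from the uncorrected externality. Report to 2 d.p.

DWL = $185.05

Market equilibrium (private): 49.90 + 0.29x = 123.31 - 2.07x → x_m = 31.1059.
Social marginal cost = private MC + MEC = 57.67 + 1.15x.
Set SMC = demand: 57.67 + 1.15x = 123.31 - 2.07x → x* = 20.3851.
Height of the DWL triangle at x_m is SMC(x_m) − demand(x_m) = MEC(x_m) = 34.5211.
DWL = ½ × 10.7208 × 34.5211 = 185.0469.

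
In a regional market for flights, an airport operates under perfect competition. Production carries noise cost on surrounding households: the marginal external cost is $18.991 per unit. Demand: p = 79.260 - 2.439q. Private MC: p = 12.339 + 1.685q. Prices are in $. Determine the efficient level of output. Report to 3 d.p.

Social marginal cost = private MC + MEC = 31.330 + 1.685q.
Set SMC = demand: 31.330 + 1.685q = 79.260 - 2.439q → q* = 11.6222.

q* = 11.622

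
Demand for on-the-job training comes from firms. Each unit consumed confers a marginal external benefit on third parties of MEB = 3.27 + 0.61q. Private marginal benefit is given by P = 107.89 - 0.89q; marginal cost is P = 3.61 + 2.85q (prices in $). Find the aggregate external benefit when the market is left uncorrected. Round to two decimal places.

Market equilibrium (private): 3.61 + 2.85q = 107.89 - 0.89q → q_m = 27.8824.
Total external benefit = ∫₀^{q_m} (3.27 + 0.61q) dq = 3.27×27.8824 + ½×0.61×27.8824² = 328.2911.

$328.29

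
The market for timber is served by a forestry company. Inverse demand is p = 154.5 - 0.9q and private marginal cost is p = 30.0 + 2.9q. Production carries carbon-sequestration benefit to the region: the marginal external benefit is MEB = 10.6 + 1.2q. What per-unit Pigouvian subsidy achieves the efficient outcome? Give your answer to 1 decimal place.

subsidy = 73.0 per unit

Social marginal cost = private MC − MEB = 19.4 + 1.7q.
Set SMC = demand: 19.4 + 1.7q = 154.5 - 0.9q → q* = 51.9615.
The Pigouvian subsidy equals MEB at q*: 10.6 + 1.2×51.9615 = 72.9538.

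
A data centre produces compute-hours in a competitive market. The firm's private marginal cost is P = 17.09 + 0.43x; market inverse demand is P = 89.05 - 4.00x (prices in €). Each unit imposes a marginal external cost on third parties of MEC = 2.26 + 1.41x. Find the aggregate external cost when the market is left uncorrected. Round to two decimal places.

Market equilibrium (private): 17.09 + 0.43x = 89.05 - 4.00x → x_m = 16.2438.
Total external cost = ∫₀^{x_m} (2.26 + 1.41x) dx = 2.26×16.2438 + ½×1.41×16.2438² = 222.7330.

€222.73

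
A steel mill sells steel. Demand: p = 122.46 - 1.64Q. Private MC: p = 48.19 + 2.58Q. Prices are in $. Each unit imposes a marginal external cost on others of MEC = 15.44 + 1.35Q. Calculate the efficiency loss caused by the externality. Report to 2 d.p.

Market equilibrium (private): 48.19 + 2.58Q = 122.46 - 1.64Q → Q_m = 17.5995.
Social marginal cost = private MC + MEC = 63.63 + 3.93Q.
Set SMC = demand: 63.63 + 3.93Q = 122.46 - 1.64Q → Q* = 10.5619.
The welfare-loss triangle has base |Q_m − Q*| and height MEC(Q_m) (the vertical gap between SMC and demand is zero at Q* and MEC at Q_m).
DWL = ½ × 7.0376 × 39.1994 = 137.9348.

DWL = $137.93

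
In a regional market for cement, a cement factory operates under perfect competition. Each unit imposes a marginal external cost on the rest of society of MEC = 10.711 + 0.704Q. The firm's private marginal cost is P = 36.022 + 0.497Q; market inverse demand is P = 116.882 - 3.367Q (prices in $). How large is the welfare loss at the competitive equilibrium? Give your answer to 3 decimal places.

Market equilibrium (private): 36.022 + 0.497Q = 116.882 - 3.367Q → Q_m = 20.9265.
Social marginal cost = private MC + MEC = 46.733 + 1.201Q.
Set SMC = demand: 46.733 + 1.201Q = 116.882 - 3.367Q → Q* = 15.3566.
The loss is the area between SMC and demand from Q* to Q_m; with linear curves that's a triangle of height MEC(Q_m).
DWL = ½ × 5.5699 × 25.4433 = 70.8583.

DWL = $70.858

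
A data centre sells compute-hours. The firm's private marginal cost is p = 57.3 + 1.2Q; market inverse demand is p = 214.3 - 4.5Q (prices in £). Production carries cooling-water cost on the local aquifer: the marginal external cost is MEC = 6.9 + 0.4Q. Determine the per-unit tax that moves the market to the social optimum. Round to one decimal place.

Social marginal cost = private MC + MEC = 64.2 + 1.6Q.
Set SMC = demand: 64.2 + 1.6Q = 214.3 - 4.5Q → Q* = 24.6066.
The Pigouvian tax equals MEC at Q*: 6.9 + 0.4×24.6066 = 16.7426.

tax = £16.7 per unit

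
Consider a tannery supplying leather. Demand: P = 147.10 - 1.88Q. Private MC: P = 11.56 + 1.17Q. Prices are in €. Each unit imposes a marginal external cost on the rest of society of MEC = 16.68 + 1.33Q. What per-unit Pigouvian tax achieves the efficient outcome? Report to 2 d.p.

tax = €52.77 per unit

Social marginal cost = private MC + MEC = 28.24 + 2.50Q.
Set SMC = demand: 28.24 + 2.50Q = 147.10 - 1.88Q → Q* = 27.1370.
The Pigouvian tax equals MEC at Q*: 16.68 + 1.33×27.1370 = 52.7722.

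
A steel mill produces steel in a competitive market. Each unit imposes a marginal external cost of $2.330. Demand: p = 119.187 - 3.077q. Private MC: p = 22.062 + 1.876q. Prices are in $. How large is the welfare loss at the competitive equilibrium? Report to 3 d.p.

DWL = $0.548

Market equilibrium (private): 22.062 + 1.876q = 119.187 - 3.077q → q_m = 19.6093.
Social marginal cost = private MC + MEC = 24.392 + 1.876q.
Set SMC = demand: 24.392 + 1.876q = 119.187 - 3.077q → q* = 19.1389.
Height of the DWL triangle at q_m is SMC(q_m) − demand(q_m) = MEC(q_m) = 2.3300.
DWL = ½ × 0.4704 × 2.3300 = 0.5480.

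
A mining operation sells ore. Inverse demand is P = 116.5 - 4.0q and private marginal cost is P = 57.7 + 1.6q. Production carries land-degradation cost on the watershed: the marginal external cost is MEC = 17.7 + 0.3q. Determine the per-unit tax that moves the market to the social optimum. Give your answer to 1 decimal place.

tax = 19.8 per unit

Social marginal cost = private MC + MEC = 75.4 + 1.9q.
Set SMC = demand: 75.4 + 1.9q = 116.5 - 4.0q → q* = 6.9661.
The Pigouvian tax equals MEC at q*: 17.7 + 0.3×6.9661 = 19.7898.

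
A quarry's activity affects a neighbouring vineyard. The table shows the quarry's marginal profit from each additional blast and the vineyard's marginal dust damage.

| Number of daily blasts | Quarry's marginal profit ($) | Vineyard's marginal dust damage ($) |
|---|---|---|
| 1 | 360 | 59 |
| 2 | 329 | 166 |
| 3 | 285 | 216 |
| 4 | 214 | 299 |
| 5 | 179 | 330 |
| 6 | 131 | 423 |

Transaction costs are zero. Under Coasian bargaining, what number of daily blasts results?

Bargaining reaches the level where marginal profit last exceeds marginal dust damage.
That holds through level 3 (285 ≥ 216) but not at 4 (214 < 299).

3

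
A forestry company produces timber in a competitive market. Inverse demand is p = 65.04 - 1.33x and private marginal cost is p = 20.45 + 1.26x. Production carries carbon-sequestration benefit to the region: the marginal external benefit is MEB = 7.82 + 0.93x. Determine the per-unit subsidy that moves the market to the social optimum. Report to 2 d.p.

subsidy = 37.18 per unit

Social marginal cost = private MC − MEB = 12.63 + 0.33x.
Set SMC = demand: 12.63 + 0.33x = 65.04 - 1.33x → x* = 31.5723.
The Pigouvian subsidy equals MEB at x*: 7.82 + 0.93×31.5723 = 37.1822.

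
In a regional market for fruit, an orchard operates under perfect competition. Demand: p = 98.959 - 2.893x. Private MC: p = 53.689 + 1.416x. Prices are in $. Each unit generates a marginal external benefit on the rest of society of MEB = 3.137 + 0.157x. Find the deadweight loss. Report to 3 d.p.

DWL = $2.759

Market equilibrium (private): 53.689 + 1.416x = 98.959 - 2.893x → x_m = 10.5059.
Social marginal cost = private MC − MEB = 50.552 + 1.259x.
Set SMC = demand: 50.552 + 1.259x = 98.959 - 2.893x → x* = 11.6587.
Between x* and x_m the wedge demand − SMC runs linearly from 0 to MEB(x_m), so the loss is a triangle.
DWL = ½ × 1.1528 × 4.7864 = 2.7589.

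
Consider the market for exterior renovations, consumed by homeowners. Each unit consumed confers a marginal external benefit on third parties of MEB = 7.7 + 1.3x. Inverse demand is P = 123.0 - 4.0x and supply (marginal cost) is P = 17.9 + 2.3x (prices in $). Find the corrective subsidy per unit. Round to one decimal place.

subsidy = $37.0 per unit

Social marginal benefit = demand + MEB = 130.7 - 2.7x.
Set SMB = MC: 130.7 - 2.7x = 17.9 + 2.3x → x* = 22.5600.
The Pigouvian subsidy equals MEB at x*: 7.7 + 1.3×22.5600 = 37.0280.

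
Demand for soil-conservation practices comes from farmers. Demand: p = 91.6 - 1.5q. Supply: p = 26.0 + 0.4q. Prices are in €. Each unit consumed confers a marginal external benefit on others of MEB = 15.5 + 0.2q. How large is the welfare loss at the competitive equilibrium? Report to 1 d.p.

Market equilibrium (private): 26.0 + 0.4q = 91.6 - 1.5q → q_m = 34.5263.
Social marginal benefit = demand + MEB = 107.1 - 1.3q.
Set SMB = MC: 107.1 - 1.3q = 26.0 + 0.4q → q* = 47.7059.
The welfare-loss triangle has base |q_m − q*| and height MEB(q_m) (the vertical gap between SMB and MC is zero at q* and MEB at q_m).
DWL = ½ × 13.1796 × 22.4053 = 147.6464.

DWL = €147.6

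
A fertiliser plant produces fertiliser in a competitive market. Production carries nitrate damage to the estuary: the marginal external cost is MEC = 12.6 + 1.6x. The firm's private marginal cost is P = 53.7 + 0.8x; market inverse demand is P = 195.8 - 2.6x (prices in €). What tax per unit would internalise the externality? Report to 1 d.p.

Social marginal cost = private MC + MEC = 66.3 + 2.4x.
Set SMC = demand: 66.3 + 2.4x = 195.8 - 2.6x → x* = 25.9000.
The Pigouvian tax equals MEC at x*: 12.6 + 1.6×25.9000 = 54.0400.

tax = €54.0 per unit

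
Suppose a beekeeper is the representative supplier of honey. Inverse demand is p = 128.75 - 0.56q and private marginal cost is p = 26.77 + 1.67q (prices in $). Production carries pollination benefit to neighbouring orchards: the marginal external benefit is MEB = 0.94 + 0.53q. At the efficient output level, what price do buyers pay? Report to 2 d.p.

Social marginal cost = private MC − MEB = 25.83 + 1.14q.
Set SMC = demand: 25.83 + 1.14q = 128.75 - 0.56q → q* = 60.5412.
Consumer price on the demand curve at q*: 128.75 − 0.56×60.5412 = 94.8469.

P = $94.85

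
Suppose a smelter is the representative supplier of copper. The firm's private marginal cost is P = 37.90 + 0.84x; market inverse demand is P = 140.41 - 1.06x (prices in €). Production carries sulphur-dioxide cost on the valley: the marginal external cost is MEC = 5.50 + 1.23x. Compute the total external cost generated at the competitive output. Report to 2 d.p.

€2086.93

Market equilibrium (private): 37.90 + 0.84x = 140.41 - 1.06x → x_m = 53.9526.
Total external cost = ∫₀^{x_m} (5.50 + 1.23x) dx = 5.50×53.9526 + ½×1.23×53.9526² = 2086.9324.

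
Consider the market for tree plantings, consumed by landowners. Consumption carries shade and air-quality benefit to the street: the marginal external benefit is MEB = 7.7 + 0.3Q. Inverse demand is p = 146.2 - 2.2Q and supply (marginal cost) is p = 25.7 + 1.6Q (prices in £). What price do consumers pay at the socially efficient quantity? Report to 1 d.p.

Social marginal benefit = demand + MEB = 153.9 - 1.9Q.
Set SMB = MC: 153.9 - 1.9Q = 25.7 + 1.6Q → Q* = 36.6286.
Consumer price on the demand curve at Q*: 146.2 − 2.2×36.6286 = 65.6171.

P = £65.6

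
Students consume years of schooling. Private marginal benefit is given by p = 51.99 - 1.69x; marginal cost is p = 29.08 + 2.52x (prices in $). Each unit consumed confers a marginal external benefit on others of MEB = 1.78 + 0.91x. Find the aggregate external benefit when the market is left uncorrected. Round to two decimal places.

$23.16

Market equilibrium (private): 29.08 + 2.52x = 51.99 - 1.69x → x_m = 5.4418.
Total external benefit = ∫₀^{x_m} (1.78 + 0.91x) dx = 1.78×5.4418 + ½×0.91×5.4418² = 23.1604.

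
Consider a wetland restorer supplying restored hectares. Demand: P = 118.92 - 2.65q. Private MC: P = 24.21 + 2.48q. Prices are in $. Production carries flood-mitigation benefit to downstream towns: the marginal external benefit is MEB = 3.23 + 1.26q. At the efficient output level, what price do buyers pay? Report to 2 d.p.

Social marginal cost = private MC − MEB = 20.98 + 1.22q.
Set SMC = demand: 20.98 + 1.22q = 118.92 - 2.65q → q* = 25.3075.
Consumer price on the demand curve at q*: 118.92 − 2.65×25.3075 = 51.8551.

P = $51.86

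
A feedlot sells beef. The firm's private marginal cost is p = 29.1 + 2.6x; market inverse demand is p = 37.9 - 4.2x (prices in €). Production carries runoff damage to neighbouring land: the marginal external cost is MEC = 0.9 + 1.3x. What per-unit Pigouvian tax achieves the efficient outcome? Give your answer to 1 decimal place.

tax = €2.2 per unit

Social marginal cost = private MC + MEC = 30.0 + 3.9x.
Set SMC = demand: 30.0 + 3.9x = 37.9 - 4.2x → x* = 0.9753.
The Pigouvian tax equals MEC at x*: 0.9 + 1.3×0.9753 = 2.1679.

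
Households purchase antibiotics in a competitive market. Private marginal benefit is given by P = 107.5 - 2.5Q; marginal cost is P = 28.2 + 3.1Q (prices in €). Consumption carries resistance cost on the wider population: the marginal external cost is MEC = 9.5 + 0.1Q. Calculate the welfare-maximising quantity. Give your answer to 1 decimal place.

Social marginal benefit = demand − MEC = 98.0 - 2.6Q.
Set SMB = MC: 98.0 - 2.6Q = 28.2 + 3.1Q → Q* = 12.2456.

Q* = 12.2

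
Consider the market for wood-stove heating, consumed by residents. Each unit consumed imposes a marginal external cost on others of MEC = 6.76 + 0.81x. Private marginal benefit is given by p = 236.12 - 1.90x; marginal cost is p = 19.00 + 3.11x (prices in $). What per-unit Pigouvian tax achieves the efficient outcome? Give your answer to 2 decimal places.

tax = $36.04 per unit

Social marginal benefit = demand − MEC = 229.36 - 2.71x.
Set SMB = MC: 229.36 - 2.71x = 19.00 + 3.11x → x* = 36.1443.
The Pigouvian tax equals MEC at x*: 6.76 + 0.81×36.1443 = 36.0369.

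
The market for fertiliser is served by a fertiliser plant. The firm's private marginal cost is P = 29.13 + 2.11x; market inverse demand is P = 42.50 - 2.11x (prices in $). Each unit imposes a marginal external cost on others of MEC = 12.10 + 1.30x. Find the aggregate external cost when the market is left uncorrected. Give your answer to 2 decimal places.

Market equilibrium (private): 29.13 + 2.11x = 42.50 - 2.11x → x_m = 3.1682.
Total external cost = ∫₀^{x_m} (12.10 + 1.30x) dx = 12.10×3.1682 + ½×1.30×3.1682² = 44.8596.

$44.86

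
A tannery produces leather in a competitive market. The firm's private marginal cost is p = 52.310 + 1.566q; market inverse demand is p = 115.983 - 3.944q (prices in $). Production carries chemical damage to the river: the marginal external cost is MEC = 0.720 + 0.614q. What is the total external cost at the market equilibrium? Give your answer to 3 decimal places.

Market equilibrium (private): 52.310 + 1.566q = 115.983 - 3.944q → q_m = 11.5559.
Total external cost = ∫₀^{q_m} (0.720 + 0.614q) dq = 0.720×11.5559 + ½×0.614×11.5559² = 49.3167.

$49.317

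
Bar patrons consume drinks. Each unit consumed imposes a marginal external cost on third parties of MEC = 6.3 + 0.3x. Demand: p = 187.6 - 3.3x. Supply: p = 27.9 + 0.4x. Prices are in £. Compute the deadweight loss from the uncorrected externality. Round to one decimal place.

Market equilibrium (private): 27.9 + 0.4x = 187.6 - 3.3x → x_m = 43.1622.
Social marginal benefit = demand − MEC = 181.3 - 3.6x.
Set SMB = MC: 181.3 - 3.6x = 27.9 + 0.4x → x* = 38.3500.
The loss is the area between SMB and MC from x* to x_m; with linear curves that's a triangle of height MEC(x_m).
DWL = ½ × 4.8122 × 19.2486 = 46.3141.

DWL = £46.3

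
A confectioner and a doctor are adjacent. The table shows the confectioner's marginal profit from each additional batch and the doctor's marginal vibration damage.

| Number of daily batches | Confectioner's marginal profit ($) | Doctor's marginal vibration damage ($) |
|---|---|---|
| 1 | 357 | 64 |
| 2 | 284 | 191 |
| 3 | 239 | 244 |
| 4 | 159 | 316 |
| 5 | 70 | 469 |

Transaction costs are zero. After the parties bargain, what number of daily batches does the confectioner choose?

Bargaining reaches the level where marginal profit last exceeds marginal vibration damage.
That holds through level 2 (284 ≥ 191) but not at 3 (239 < 244).

2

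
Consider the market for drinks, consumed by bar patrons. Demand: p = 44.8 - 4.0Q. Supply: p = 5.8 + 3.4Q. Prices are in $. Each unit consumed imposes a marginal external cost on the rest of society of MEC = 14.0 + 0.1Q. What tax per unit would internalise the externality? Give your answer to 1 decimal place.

tax = $14.3 per unit

Social marginal benefit = demand − MEC = 30.8 - 4.1Q.
Set SMB = MC: 30.8 - 4.1Q = 5.8 + 3.4Q → Q* = 3.3333.
The Pigouvian tax equals MEC at Q*: 14.0 + 0.1×3.3333 = 14.3333.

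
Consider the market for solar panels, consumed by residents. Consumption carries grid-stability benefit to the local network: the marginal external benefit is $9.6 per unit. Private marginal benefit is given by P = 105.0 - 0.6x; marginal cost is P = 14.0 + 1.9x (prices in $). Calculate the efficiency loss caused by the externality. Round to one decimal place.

Market equilibrium (private): 14.0 + 1.9x = 105.0 - 0.6x → x_m = 36.4000.
Social marginal benefit = demand + MEB = 114.6 - 0.6x.
Set SMB = MC: 114.6 - 0.6x = 14.0 + 1.9x → x* = 40.2400.
Height of the DWL triangle at x_m is SMB(x_m) − MC(x_m) = MEB(x_m) = 9.6000.
DWL = ½ × 3.8400 × 9.6000 = 18.4320.

DWL = $18.4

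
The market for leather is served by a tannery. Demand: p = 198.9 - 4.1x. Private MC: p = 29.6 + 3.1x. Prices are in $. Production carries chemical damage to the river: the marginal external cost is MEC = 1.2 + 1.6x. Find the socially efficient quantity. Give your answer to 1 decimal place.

x* = 19.1

Social marginal cost = private MC + MEC = 30.8 + 4.7x.
Set SMC = demand: 30.8 + 4.7x = 198.9 - 4.1x → x* = 19.1023.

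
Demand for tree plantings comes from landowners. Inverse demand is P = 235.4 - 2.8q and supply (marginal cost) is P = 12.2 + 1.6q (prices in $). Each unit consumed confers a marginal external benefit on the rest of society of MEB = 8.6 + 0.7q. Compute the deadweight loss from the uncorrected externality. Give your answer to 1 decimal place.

Market equilibrium (private): 12.2 + 1.6q = 235.4 - 2.8q → q_m = 50.7273.
Social marginal benefit = demand + MEB = 244.0 - 2.1q.
Set SMB = MC: 244.0 - 2.1q = 12.2 + 1.6q → q* = 62.6486.
The loss is the area between SMB and MC from q* to q_m; with linear curves that's a triangle of height MEB(q_m).
DWL = ½ × 11.9213 × 44.1091 = 262.9189.

DWL = $262.9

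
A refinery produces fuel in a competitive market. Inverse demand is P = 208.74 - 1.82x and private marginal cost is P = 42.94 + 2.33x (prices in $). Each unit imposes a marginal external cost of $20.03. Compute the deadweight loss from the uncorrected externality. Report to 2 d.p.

DWL = $48.34

Market equilibrium (private): 42.94 + 2.33x = 208.74 - 1.82x → x_m = 39.9518.
Social marginal cost = private MC + MEC = 62.97 + 2.33x.
Set SMC = demand: 62.97 + 2.33x = 208.74 - 1.82x → x* = 35.1253.
Between x* and x_m the wedge SMC − demand runs linearly from 0 to MEC(x_m), so the loss is a triangle.
DWL = ½ × 4.8265 × 20.0300 = 48.3374.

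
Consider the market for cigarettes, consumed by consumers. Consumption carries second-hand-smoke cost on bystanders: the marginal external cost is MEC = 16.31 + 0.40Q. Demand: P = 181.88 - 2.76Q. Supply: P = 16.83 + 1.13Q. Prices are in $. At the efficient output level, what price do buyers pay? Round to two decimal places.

P = $86.19

Social marginal benefit = demand − MEC = 165.57 - 3.16Q.
Set SMB = MC: 165.57 - 3.16Q = 16.83 + 1.13Q → Q* = 34.6713.
Consumer price on the demand curve at Q*: 181.88 − 2.76×34.6713 = 86.1872.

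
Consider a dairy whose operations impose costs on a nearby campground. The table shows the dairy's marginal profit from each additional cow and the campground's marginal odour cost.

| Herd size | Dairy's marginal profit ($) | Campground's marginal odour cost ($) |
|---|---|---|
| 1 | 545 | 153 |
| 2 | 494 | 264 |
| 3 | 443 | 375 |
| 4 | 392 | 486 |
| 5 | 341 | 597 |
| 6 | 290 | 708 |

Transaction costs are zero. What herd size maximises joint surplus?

3

Bargaining reaches the level where marginal profit last exceeds marginal odour cost.
That holds through level 3 (443 ≥ 375) but not at 4 (392 < 486).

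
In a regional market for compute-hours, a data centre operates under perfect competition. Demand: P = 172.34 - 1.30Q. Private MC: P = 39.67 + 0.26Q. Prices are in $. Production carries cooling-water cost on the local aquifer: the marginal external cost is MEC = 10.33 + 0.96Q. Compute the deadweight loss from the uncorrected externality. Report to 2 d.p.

Market equilibrium (private): 39.67 + 0.26Q = 172.34 - 1.30Q → Q_m = 85.0449.
Social marginal cost = private MC + MEC = 50.00 + 1.22Q.
Set SMC = demand: 50.00 + 1.22Q = 172.34 - 1.30Q → Q* = 48.5476.
The welfare-loss triangle has base |Q_m − Q*| and height MEC(Q_m) (the vertical gap between SMC and demand is zero at Q* and MEC at Q_m).
DWL = ½ × 36.4973 × 91.9731 = 1678.3849.

DWL = $1678.38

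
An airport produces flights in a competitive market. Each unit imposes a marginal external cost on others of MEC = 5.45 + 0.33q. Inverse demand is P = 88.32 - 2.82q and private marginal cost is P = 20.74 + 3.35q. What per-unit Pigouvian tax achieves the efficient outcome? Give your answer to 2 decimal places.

Social marginal cost = private MC + MEC = 26.19 + 3.68q.
Set SMC = demand: 26.19 + 3.68q = 88.32 - 2.82q → q* = 9.5585.
The Pigouvian tax equals MEC at q*: 5.45 + 0.33×9.5585 = 8.6043.

tax = 8.60 per unit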